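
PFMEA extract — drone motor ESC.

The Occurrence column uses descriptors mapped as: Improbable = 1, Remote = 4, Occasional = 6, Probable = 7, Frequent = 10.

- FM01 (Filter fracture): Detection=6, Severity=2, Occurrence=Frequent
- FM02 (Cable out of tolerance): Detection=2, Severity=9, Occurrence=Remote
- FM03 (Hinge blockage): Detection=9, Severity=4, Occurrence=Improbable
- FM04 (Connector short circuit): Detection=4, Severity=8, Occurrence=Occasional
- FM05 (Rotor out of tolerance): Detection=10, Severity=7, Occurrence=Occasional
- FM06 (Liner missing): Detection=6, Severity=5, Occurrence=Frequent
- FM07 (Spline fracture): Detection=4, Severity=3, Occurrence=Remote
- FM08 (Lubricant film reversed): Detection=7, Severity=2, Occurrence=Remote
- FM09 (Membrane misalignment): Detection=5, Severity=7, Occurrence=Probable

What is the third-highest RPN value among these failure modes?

245

RPN = Severity × Occurrence × Detection:
  FM01: 2 × 10 × 6 = 120
  FM02: 9 × 4 × 2 = 72
  FM03: 4 × 1 × 9 = 36
  FM04: 8 × 6 × 4 = 192
  FM05: 7 × 6 × 10 = 420
  FM06: 5 × 10 × 6 = 300
  FM07: 3 × 4 × 4 = 48
  FM08: 2 × 4 × 7 = 56
  FM09: 7 × 7 × 5 = 245
Sorted descending: 420, 300, 245, 192, 120, 72, 56, 48, 36.
The third-highest RPN is 245 (FM09).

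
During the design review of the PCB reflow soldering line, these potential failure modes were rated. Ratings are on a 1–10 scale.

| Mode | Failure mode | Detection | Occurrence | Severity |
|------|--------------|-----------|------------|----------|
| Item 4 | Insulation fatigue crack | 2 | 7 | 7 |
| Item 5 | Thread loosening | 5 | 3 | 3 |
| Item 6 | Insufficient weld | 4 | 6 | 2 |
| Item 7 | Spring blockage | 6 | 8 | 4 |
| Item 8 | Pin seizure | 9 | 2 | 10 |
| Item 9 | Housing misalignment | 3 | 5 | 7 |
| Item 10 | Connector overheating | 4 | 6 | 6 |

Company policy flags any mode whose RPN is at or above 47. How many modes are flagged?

6

RPN = Severity × Occurrence × Detection:
  Item 4: 7 × 7 × 2 = 98
  Item 5: 3 × 3 × 5 = 45
  Item 6: 2 × 6 × 4 = 48
  Item 7: 4 × 8 × 6 = 192
  Item 8: 10 × 2 × 9 = 180
  Item 9: 7 × 5 × 3 = 105
  Item 10: 6 × 6 × 4 = 144
Modes with RPN ≥ 47: Item 4 (98), Item 6 (48), Item 7 (192), Item 8 (180), Item 9 (105), Item 10 (144) → 6.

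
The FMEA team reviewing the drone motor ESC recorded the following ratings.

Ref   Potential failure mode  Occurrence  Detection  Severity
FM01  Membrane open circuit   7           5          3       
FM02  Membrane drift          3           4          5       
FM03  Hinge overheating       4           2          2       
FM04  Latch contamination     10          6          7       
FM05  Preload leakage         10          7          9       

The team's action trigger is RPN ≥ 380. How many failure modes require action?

2

RPN = Severity × Occurrence × Detection:
  FM01: 3 × 7 × 5 = 105
  FM02: 5 × 3 × 4 = 60
  FM03: 2 × 4 × 2 = 16
  FM04: 7 × 10 × 6 = 420
  FM05: 9 × 10 × 7 = 630
Modes with RPN ≥ 380: FM04 (420), FM05 (630) → 2.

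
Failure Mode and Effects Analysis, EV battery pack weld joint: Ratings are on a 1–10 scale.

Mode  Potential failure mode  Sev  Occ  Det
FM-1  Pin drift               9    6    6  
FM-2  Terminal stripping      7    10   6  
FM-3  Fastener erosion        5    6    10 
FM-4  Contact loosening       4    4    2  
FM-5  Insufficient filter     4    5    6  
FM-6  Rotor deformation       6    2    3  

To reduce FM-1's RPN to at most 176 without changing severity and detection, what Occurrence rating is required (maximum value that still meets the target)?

FM-1: S=9, O=6, D=6 → current RPN = 324.
Fixed product = 54. Need 54 × O ≤ 176, so O ≤ 176/54 = 3.26.
Maximum integer Occurrence rating = 3 (gives RPN 162; O=4 would give 216 > 176).

3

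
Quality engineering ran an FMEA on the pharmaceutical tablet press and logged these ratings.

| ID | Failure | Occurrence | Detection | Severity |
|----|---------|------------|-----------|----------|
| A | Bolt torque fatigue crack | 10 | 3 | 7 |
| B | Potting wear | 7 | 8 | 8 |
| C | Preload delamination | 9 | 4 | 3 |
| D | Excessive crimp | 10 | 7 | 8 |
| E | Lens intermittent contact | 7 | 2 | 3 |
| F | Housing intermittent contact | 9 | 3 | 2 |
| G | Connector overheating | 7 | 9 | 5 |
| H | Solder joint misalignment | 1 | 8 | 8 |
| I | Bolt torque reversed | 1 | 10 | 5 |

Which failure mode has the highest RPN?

RPN = Severity × Occurrence × Detection:
  A: 7 × 10 × 3 = 210
  B: 8 × 7 × 8 = 448
  C: 3 × 9 × 4 = 108
  D: 8 × 10 × 7 = 560
  E: 3 × 7 × 2 = 42
  F: 2 × 9 × 3 = 54
  G: 5 × 7 × 9 = 315
  H: 8 × 1 × 8 = 64
  I: 5 × 1 × 10 = 50
Highest RPN is 560 → D.

D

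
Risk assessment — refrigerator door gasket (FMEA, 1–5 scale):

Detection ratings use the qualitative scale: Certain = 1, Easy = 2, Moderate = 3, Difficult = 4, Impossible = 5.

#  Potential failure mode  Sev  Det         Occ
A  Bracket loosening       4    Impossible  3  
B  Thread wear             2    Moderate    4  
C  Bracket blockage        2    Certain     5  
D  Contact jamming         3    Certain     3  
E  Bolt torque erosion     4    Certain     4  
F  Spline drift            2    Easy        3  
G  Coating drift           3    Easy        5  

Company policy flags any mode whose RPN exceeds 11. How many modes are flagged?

RPN = Severity × Occurrence × Detection:
  A: 4 × 3 × 5 = 60
  B: 2 × 4 × 3 = 24
  C: 2 × 5 × 1 = 10
  D: 3 × 3 × 1 = 9
  E: 4 × 4 × 1 = 16
  F: 2 × 3 × 2 = 12
  G: 3 × 5 × 2 = 30
Modes with RPN > 11: A (60), B (24), E (16), F (12), G (30) → 5.

5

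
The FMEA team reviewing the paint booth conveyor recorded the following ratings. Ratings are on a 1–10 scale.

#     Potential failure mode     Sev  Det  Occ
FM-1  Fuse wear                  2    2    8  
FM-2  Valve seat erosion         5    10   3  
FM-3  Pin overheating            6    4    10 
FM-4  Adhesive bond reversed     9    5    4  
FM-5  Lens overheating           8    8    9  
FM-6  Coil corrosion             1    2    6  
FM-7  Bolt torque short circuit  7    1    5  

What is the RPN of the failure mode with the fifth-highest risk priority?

RPN = Severity × Occurrence × Detection:
  FM-1: 2 × 8 × 2 = 32
  FM-2: 5 × 3 × 10 = 150
  FM-3: 6 × 10 × 4 = 240
  FM-4: 9 × 4 × 5 = 180
  FM-5: 8 × 9 × 8 = 576
  FM-6: 1 × 6 × 2 = 12
  FM-7: 7 × 5 × 1 = 35
Sorted descending: 576, 240, 180, 150, 35, 32, 12.
The fifth-highest RPN is 35 (FM-7).

35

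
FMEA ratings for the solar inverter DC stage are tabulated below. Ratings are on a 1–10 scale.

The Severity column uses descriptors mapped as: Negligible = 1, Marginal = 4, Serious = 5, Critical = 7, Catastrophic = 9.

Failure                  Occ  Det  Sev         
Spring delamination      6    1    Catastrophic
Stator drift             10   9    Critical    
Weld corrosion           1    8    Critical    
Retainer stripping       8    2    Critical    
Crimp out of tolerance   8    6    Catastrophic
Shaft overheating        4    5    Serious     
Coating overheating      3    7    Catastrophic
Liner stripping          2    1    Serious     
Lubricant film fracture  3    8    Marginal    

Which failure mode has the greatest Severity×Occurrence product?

Crimp out of tolerance

Criticality = Severity × Occurrence:
  Spring delamination: 9 × 6 = 54
  Stator drift: 7 × 10 = 70
  Weld corrosion: 7 × 1 = 7
  Retainer stripping: 7 × 8 = 56
  Crimp out of tolerance: 9 × 8 = 72
  Shaft overheating: 5 × 4 = 20
  Coating overheating: 9 × 3 = 27
  Liner stripping: 5 × 2 = 10
  Lubricant film fracture: 4 × 3 = 12
Highest criticality is 72 → Crimp out of tolerance.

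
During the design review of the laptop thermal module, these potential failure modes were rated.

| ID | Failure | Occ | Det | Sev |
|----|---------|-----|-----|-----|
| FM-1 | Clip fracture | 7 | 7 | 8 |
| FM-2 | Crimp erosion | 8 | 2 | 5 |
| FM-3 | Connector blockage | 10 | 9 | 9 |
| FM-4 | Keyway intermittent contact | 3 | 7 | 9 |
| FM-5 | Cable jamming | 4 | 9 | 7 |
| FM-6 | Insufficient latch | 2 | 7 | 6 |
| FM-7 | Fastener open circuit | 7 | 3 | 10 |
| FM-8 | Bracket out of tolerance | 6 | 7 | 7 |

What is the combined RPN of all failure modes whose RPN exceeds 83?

2231

RPN = Severity × Occurrence × Detection:
  FM-1: 8 × 7 × 7 = 392
  FM-2: 5 × 8 × 2 = 80
  FM-3: 9 × 10 × 9 = 810
  FM-4: 9 × 3 × 7 = 189
  FM-5: 7 × 4 × 9 = 252
  FM-6: 6 × 2 × 7 = 84
  FM-7: 10 × 7 × 3 = 210
  FM-8: 7 × 6 × 7 = 294
RPN > 83: FM-1 (392), FM-3 (810), FM-4 (189), FM-5 (252), FM-6 (84), FM-7 (210), FM-8 (294).
Sum: 392 + 810 + 189 + 252 + 84 + 210 + 294 = 2231.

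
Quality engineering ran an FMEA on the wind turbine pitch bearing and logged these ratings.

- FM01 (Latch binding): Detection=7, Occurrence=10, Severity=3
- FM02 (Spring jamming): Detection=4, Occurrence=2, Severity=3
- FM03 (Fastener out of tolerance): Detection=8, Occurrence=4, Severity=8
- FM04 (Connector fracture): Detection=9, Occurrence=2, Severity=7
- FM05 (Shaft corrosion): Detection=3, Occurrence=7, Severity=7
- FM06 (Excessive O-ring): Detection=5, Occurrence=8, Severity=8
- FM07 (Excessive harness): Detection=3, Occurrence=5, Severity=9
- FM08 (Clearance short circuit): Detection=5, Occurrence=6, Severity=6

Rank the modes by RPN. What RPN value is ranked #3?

210

RPN = Severity × Occurrence × Detection:
  FM01: 3 × 10 × 7 = 210
  FM02: 3 × 2 × 4 = 24
  FM03: 8 × 4 × 8 = 256
  FM04: 7 × 2 × 9 = 126
  FM05: 7 × 7 × 3 = 147
  FM06: 8 × 8 × 5 = 320
  FM07: 9 × 5 × 3 = 135
  FM08: 6 × 6 × 5 = 180
Sorted descending: 320, 256, 210, 180, 147, 135, 126, 24.
The third-highest RPN is 210 (FM01).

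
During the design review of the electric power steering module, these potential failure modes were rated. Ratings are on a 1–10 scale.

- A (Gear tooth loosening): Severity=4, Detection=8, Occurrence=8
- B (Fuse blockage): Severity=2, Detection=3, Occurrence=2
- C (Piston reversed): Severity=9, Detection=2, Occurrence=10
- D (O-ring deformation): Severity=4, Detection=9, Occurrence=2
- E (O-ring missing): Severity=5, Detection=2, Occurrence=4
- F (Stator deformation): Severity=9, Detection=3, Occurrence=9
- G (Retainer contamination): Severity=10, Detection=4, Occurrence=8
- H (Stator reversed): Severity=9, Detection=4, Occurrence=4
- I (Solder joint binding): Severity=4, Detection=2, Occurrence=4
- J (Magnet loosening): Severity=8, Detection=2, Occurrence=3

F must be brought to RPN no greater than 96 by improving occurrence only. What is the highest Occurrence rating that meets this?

3

F: S=9, O=9, D=3 → current RPN = 243.
Fixed product = 27. Need 27 × O ≤ 96, so O ≤ 96/27 = 3.56.
Maximum integer Occurrence rating = 3 (gives RPN 81; O=4 would give 108 > 96).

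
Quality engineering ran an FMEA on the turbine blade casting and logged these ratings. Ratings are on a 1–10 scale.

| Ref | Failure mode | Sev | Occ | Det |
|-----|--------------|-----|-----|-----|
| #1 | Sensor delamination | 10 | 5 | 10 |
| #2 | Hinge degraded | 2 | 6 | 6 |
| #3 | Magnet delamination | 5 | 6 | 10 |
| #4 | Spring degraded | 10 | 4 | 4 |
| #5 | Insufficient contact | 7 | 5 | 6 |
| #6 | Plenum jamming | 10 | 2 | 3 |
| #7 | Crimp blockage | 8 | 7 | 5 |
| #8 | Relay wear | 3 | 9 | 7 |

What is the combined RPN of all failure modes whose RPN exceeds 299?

RPN = Severity × Occurrence × Detection:
  #1: 10 × 5 × 10 = 500
  #2: 2 × 6 × 6 = 72
  #3: 5 × 6 × 10 = 300
  #4: 10 × 4 × 4 = 160
  #5: 7 × 5 × 6 = 210
  #6: 10 × 2 × 3 = 60
  #7: 8 × 7 × 5 = 280
  #8: 3 × 9 × 7 = 189
RPN > 299: #1 (500), #3 (300).
Sum: 500 + 300 = 800.

800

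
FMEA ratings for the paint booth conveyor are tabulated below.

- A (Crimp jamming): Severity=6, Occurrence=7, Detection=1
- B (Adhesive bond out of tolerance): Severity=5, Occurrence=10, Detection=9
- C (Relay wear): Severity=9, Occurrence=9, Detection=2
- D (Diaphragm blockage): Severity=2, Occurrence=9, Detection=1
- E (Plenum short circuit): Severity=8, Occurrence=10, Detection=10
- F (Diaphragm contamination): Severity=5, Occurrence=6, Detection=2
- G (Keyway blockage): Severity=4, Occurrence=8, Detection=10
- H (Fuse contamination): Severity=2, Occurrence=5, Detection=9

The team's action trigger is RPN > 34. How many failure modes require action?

RPN = Severity × Occurrence × Detection:
  A: 6 × 7 × 1 = 42
  B: 5 × 10 × 9 = 450
  C: 9 × 9 × 2 = 162
  D: 2 × 9 × 1 = 18
  E: 8 × 10 × 10 = 800
  F: 5 × 6 × 2 = 60
  G: 4 × 8 × 10 = 320
  H: 2 × 5 × 9 = 90
Modes with RPN > 34: A (42), B (450), C (162), E (800), F (60), G (320), H (90) → 7.

7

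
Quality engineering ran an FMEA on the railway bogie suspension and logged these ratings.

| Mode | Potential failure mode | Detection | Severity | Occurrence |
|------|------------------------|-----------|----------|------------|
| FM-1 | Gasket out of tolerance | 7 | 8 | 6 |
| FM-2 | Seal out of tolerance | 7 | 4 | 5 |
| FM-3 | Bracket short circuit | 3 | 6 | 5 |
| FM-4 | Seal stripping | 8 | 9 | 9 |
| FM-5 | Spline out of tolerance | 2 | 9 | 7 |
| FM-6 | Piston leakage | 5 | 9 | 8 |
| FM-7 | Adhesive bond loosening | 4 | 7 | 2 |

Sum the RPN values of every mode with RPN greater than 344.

RPN = Severity × Occurrence × Detection:
  FM-1: 8 × 6 × 7 = 336
  FM-2: 4 × 5 × 7 = 140
  FM-3: 6 × 5 × 3 = 90
  FM-4: 9 × 9 × 8 = 648
  FM-5: 9 × 7 × 2 = 126
  FM-6: 9 × 8 × 5 = 360
  FM-7: 7 × 2 × 4 = 56
RPN > 344: FM-4 (648), FM-6 (360).
Sum: 648 + 360 = 1008.

1008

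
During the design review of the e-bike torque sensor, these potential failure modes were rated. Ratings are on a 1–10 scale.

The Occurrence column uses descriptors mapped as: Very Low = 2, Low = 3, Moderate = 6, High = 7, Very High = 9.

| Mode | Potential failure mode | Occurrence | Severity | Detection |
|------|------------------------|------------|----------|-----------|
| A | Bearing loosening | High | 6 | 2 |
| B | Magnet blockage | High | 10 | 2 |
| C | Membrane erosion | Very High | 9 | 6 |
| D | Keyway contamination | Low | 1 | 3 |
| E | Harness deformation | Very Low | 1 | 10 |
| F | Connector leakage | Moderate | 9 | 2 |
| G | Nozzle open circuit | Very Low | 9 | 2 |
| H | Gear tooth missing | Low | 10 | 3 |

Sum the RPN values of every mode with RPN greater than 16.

RPN = Severity × Occurrence × Detection:
  A: 6 × 7 × 2 = 84
  B: 10 × 7 × 2 = 140
  C: 9 × 9 × 6 = 486
  D: 1 × 3 × 3 = 9
  E: 1 × 2 × 10 = 20
  F: 9 × 6 × 2 = 108
  G: 9 × 2 × 2 = 36
  H: 10 × 3 × 3 = 90
RPN > 16: A (84), B (140), C (486), E (20), F (108), G (36), H (90).
Sum: 84 + 140 + 486 + 20 + 108 + 36 + 90 = 964.

964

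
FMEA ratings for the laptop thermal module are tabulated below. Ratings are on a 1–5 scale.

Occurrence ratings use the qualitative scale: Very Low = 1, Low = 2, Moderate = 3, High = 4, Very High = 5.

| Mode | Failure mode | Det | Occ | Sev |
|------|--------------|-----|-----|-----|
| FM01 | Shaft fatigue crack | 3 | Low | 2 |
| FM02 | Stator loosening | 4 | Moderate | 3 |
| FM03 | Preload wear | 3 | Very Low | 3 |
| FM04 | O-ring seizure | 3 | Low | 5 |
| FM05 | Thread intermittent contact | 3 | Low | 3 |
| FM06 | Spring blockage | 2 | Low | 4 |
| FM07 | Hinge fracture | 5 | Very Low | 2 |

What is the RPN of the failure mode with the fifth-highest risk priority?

RPN = Severity × Occurrence × Detection:
  FM01: 2 × 2 × 3 = 12
  FM02: 3 × 3 × 4 = 36
  FM03: 3 × 1 × 3 = 9
  FM04: 5 × 2 × 3 = 30
  FM05: 3 × 2 × 3 = 18
  FM06: 4 × 2 × 2 = 16
  FM07: 2 × 1 × 5 = 10
Sorted descending: 36, 30, 18, 16, 12, 10, 9.
The fifth-highest RPN is 12 (FM01).

12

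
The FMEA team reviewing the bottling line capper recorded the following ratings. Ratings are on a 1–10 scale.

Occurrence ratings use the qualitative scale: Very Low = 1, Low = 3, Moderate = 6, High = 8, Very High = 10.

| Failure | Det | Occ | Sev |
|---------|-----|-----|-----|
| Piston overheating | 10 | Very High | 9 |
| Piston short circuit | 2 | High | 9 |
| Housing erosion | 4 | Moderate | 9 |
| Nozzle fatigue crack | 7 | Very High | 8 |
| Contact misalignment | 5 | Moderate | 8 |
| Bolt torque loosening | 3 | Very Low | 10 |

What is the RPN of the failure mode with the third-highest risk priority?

RPN = Severity × Occurrence × Detection:
  Piston overheating: 9 × 10 × 10 = 900
  Piston short circuit: 9 × 8 × 2 = 144
  Housing erosion: 9 × 6 × 4 = 216
  Nozzle fatigue crack: 8 × 10 × 7 = 560
  Contact misalignment: 8 × 6 × 5 = 240
  Bolt torque loosening: 10 × 1 × 3 = 30
Sorted descending: 900, 560, 240, 216, 144, 30.
The third-highest RPN is 240 (Contact misalignment).

240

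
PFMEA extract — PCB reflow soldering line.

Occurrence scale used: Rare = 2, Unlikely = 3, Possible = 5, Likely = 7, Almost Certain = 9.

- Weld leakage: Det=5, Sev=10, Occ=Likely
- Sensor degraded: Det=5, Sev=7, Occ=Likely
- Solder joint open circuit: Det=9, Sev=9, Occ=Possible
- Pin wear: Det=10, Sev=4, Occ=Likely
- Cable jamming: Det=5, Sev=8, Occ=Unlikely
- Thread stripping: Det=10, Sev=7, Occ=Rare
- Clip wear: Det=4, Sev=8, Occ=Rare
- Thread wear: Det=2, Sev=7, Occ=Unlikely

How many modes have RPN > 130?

RPN = Severity × Occurrence × Detection:
  Weld leakage: 10 × 7 × 5 = 350
  Sensor degraded: 7 × 7 × 5 = 245
  Solder joint open circuit: 9 × 5 × 9 = 405
  Pin wear: 4 × 7 × 10 = 280
  Cable jamming: 8 × 3 × 5 = 120
  Thread stripping: 7 × 2 × 10 = 140
  Clip wear: 8 × 2 × 4 = 64
  Thread wear: 7 × 3 × 2 = 42
Modes with RPN > 130: Weld leakage (350), Sensor degraded (245), Solder joint open circuit (405), Pin wear (280), Thread stripping (140) → 5.

5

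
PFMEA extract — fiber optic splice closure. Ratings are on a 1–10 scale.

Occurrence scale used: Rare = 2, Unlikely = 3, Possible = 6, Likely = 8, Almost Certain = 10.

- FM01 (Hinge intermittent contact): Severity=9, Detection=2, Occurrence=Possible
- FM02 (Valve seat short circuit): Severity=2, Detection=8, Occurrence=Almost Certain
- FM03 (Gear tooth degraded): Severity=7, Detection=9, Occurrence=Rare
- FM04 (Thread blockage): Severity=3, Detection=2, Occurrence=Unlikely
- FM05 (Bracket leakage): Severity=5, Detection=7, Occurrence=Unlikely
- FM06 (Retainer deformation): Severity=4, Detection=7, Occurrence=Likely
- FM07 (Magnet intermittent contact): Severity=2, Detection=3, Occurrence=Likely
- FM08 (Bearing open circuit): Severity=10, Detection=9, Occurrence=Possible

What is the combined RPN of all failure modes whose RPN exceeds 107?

1158

RPN = Severity × Occurrence × Detection:
  FM01: 9 × 6 × 2 = 108
  FM02: 2 × 10 × 8 = 160
  FM03: 7 × 2 × 9 = 126
  FM04: 3 × 3 × 2 = 18
  FM05: 5 × 3 × 7 = 105
  FM06: 4 × 8 × 7 = 224
  FM07: 2 × 8 × 3 = 48
  FM08: 10 × 6 × 9 = 540
RPN > 107: FM01 (108), FM02 (160), FM03 (126), FM06 (224), FM08 (540).
Sum: 108 + 160 + 126 + 224 + 540 = 1158.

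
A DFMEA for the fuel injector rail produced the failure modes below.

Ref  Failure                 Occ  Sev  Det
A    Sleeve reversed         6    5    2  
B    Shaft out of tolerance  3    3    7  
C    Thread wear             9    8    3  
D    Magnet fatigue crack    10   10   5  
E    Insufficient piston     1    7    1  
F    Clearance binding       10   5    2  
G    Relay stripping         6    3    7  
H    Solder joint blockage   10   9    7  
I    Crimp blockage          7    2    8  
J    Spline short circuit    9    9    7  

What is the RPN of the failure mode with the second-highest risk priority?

RPN = Severity × Occurrence × Detection:
  A: 5 × 6 × 2 = 60
  B: 3 × 3 × 7 = 63
  C: 8 × 9 × 3 = 216
  D: 10 × 10 × 5 = 500
  E: 7 × 1 × 1 = 7
  F: 5 × 10 × 2 = 100
  G: 3 × 6 × 7 = 126
  H: 9 × 10 × 7 = 630
  I: 2 × 7 × 8 = 112
  J: 9 × 9 × 7 = 567
Sorted descending: 630, 567, 500, 216, 126, 112, 100, 63, 60, 7.
The second-highest RPN is 567 (J).

567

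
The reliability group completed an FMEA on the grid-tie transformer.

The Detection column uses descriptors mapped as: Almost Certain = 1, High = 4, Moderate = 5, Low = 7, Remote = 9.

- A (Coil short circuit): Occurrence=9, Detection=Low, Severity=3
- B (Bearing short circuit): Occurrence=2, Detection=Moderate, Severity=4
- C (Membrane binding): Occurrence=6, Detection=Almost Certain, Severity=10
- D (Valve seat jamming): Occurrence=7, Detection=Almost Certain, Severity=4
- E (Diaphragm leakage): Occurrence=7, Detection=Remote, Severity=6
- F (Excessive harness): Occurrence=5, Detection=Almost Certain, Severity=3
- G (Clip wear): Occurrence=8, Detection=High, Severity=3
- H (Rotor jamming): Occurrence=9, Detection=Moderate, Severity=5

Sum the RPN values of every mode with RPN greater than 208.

RPN = Severity × Occurrence × Detection:
  A: 3 × 9 × 7 = 189
  B: 4 × 2 × 5 = 40
  C: 10 × 6 × 1 = 60
  D: 4 × 7 × 1 = 28
  E: 6 × 7 × 9 = 378
  F: 3 × 5 × 1 = 15
  G: 3 × 8 × 4 = 96
  H: 5 × 9 × 5 = 225
RPN > 208: E (378), H (225).
Sum: 378 + 225 = 603.

603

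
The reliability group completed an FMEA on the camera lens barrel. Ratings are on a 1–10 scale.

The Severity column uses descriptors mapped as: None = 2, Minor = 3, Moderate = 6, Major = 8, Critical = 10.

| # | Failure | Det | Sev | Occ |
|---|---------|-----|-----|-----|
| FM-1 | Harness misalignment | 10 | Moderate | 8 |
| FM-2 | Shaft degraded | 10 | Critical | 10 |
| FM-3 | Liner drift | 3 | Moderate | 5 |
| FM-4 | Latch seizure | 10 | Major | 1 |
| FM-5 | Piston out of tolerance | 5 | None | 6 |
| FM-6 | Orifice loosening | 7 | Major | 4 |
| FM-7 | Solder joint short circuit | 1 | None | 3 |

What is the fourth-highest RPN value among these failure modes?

RPN = Severity × Occurrence × Detection:
  FM-1: 6 × 8 × 10 = 480
  FM-2: 10 × 10 × 10 = 1000
  FM-3: 6 × 5 × 3 = 90
  FM-4: 8 × 1 × 10 = 80
  FM-5: 2 × 6 × 5 = 60
  FM-6: 8 × 4 × 7 = 224
  FM-7: 2 × 3 × 1 = 6
Sorted descending: 1000, 480, 224, 90, 80, 60, 6.
The fourth-highest RPN is 90 (FM-3).

90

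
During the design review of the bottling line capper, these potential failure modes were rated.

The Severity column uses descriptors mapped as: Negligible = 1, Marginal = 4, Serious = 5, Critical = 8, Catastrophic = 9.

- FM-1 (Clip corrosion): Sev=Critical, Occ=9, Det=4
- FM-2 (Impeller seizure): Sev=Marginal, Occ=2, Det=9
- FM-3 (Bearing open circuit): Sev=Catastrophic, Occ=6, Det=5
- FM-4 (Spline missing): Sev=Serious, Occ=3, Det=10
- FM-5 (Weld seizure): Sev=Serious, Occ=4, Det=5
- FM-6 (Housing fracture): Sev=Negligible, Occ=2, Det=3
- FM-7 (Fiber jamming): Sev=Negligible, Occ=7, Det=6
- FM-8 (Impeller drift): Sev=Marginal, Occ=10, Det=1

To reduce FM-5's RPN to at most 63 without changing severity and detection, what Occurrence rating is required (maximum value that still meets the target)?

FM-5: S=5, O=4, D=5 → current RPN = 100.
Fixed product = 25. Need 25 × O ≤ 63, so O ≤ 63/25 = 2.52.
Maximum integer Occurrence rating = 2 (gives RPN 50; O=3 would give 75 > 63).

2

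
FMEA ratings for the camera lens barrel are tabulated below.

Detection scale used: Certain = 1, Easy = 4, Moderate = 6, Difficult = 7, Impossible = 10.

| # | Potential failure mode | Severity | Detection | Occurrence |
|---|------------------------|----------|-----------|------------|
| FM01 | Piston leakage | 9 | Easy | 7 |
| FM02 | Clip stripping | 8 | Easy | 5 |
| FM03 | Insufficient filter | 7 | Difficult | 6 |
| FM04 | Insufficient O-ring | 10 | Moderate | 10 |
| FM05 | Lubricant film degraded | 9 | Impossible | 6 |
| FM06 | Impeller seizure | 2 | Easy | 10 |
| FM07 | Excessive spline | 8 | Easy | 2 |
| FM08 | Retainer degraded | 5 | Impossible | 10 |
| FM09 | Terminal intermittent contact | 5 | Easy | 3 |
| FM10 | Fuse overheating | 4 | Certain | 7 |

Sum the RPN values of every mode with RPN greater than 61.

RPN = Severity × Occurrence × Detection:
  FM01: 9 × 7 × 4 = 252
  FM02: 8 × 5 × 4 = 160
  FM03: 7 × 6 × 7 = 294
  FM04: 10 × 10 × 6 = 600
  FM05: 9 × 6 × 10 = 540
  FM06: 2 × 10 × 4 = 80
  FM07: 8 × 2 × 4 = 64
  FM08: 5 × 10 × 10 = 500
  FM09: 5 × 3 × 4 = 60
  FM10: 4 × 7 × 1 = 28
RPN > 61: FM01 (252), FM02 (160), FM03 (294), FM04 (600), FM05 (540), FM06 (80), FM07 (64), FM08 (500).
Sum: 252 + 160 + 294 + 600 + 540 + 80 + 64 + 500 = 2490.

2490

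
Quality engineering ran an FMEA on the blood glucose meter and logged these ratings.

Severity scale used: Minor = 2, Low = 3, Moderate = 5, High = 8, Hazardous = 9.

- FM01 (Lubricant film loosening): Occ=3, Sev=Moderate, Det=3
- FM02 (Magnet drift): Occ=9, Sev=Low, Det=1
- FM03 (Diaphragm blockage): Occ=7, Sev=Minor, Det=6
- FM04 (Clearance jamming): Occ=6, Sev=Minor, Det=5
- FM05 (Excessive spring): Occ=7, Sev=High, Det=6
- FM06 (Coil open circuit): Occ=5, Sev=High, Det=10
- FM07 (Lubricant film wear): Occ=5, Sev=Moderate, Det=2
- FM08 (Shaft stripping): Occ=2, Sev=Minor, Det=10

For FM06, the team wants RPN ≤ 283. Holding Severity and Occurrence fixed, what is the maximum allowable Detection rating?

FM06: S=8, O=5, D=10 → current RPN = 400.
Fixed product = 40. Need 40 × D ≤ 283, so D ≤ 283/40 = 7.08.
Maximum integer Detection rating = 7 (gives RPN 280; D=8 would give 320 > 283).

7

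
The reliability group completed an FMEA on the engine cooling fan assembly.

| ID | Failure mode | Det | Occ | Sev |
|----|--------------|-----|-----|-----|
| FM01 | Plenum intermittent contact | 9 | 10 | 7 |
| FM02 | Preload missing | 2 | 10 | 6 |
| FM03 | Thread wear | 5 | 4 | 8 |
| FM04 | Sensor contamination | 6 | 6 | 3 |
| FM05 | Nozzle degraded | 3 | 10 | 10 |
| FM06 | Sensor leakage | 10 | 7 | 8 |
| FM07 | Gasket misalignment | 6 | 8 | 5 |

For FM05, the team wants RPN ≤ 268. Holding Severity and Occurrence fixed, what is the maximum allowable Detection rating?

2

FM05: S=10, O=10, D=3 → current RPN = 300.
Fixed product = 100. Need 100 × D ≤ 268, so D ≤ 268/100 = 2.68.
Maximum integer Detection rating = 2 (gives RPN 200; D=3 would give 300 > 268).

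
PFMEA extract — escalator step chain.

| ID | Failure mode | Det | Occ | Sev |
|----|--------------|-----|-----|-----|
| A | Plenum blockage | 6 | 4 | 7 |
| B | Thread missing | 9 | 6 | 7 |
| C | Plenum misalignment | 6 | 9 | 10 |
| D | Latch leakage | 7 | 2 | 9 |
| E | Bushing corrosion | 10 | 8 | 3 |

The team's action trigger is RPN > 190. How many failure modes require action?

3

RPN = Severity × Occurrence × Detection:
  A: 7 × 4 × 6 = 168
  B: 7 × 6 × 9 = 378
  C: 10 × 9 × 6 = 540
  D: 9 × 2 × 7 = 126
  E: 3 × 8 × 10 = 240
Modes with RPN > 190: B (378), C (540), E (240) → 3.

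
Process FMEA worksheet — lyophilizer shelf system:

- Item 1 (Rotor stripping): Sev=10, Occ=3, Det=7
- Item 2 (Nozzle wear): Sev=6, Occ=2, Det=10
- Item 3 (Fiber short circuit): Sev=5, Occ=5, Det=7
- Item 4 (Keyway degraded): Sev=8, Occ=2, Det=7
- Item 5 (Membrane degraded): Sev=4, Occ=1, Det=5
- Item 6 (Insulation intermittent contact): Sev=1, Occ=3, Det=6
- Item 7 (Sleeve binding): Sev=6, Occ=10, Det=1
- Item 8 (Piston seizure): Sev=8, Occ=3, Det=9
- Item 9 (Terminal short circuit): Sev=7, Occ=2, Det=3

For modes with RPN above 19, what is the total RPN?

955

RPN = Severity × Occurrence × Detection:
  Item 1: 10 × 3 × 7 = 210
  Item 2: 6 × 2 × 10 = 120
  Item 3: 5 × 5 × 7 = 175
  Item 4: 8 × 2 × 7 = 112
  Item 5: 4 × 1 × 5 = 20
  Item 6: 1 × 3 × 6 = 18
  Item 7: 6 × 10 × 1 = 60
  Item 8: 8 × 3 × 9 = 216
  Item 9: 7 × 2 × 3 = 42
RPN > 19: Item 1 (210), Item 2 (120), Item 3 (175), Item 4 (112), Item 5 (20), Item 7 (60), Item 8 (216), Item 9 (42).
Sum: 210 + 120 + 175 + 112 + 20 + 60 + 216 + 42 = 955.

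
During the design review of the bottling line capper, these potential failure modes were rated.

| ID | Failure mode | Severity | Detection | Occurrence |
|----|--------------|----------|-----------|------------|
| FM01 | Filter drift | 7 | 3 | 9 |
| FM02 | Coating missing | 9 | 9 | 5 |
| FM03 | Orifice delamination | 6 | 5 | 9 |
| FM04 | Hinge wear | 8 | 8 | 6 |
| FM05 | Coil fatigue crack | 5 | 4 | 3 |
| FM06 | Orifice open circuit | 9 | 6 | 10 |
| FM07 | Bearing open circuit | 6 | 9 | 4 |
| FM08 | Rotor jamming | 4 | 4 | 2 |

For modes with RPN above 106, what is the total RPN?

2004

RPN = Severity × Occurrence × Detection:
  FM01: 7 × 9 × 3 = 189
  FM02: 9 × 5 × 9 = 405
  FM03: 6 × 9 × 5 = 270
  FM04: 8 × 6 × 8 = 384
  FM05: 5 × 3 × 4 = 60
  FM06: 9 × 10 × 6 = 540
  FM07: 6 × 4 × 9 = 216
  FM08: 4 × 2 × 4 = 32
RPN > 106: FM01 (189), FM02 (405), FM03 (270), FM04 (384), FM06 (540), FM07 (216).
Sum: 189 + 405 + 270 + 384 + 540 + 216 = 2004.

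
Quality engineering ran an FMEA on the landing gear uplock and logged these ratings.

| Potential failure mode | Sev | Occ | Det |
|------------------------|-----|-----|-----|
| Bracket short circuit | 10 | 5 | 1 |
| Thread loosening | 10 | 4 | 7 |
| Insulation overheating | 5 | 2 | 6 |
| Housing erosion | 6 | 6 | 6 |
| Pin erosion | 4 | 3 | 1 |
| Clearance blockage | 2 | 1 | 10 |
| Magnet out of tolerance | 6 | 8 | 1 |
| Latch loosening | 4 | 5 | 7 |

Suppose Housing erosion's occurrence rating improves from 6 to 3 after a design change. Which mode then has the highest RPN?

Thread loosening

RPN = Severity × Occurrence × Detection:
  Bracket short circuit: 10 × 5 × 1 = 50
  Thread loosening: 10 × 4 × 7 = 280
  Insulation overheating: 5 × 2 × 6 = 60
  Housing erosion: 6 × 6 × 6 = 216
  Pin erosion: 4 × 3 × 1 = 12
  Clearance blockage: 2 × 1 × 10 = 20
  Magnet out of tolerance: 6 × 8 × 1 = 48
  Latch loosening: 4 × 5 × 7 = 140
After action: Housing erosion → 6 × 3 × 6 = 108.
Revised RPNs: Thread loosening=280, Latch loosening=140, Housing erosion=108, Insulation overheating=60, Bracket short circuit=50, Magnet out of tolerance=48, Clearance blockage=20, Pin erosion=12.
Highest is now Thread loosening (280).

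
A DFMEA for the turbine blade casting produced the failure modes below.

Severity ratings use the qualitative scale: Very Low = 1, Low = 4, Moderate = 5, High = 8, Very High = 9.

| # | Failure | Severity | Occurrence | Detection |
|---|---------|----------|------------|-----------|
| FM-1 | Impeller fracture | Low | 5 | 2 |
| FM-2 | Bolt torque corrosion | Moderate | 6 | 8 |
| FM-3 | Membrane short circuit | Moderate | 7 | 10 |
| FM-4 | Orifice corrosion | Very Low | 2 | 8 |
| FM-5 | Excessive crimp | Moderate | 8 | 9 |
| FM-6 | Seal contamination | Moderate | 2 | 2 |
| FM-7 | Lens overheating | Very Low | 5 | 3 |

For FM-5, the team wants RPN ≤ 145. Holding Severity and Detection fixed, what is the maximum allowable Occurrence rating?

3

FM-5: S=5, O=8, D=9 → current RPN = 360.
Fixed product = 45. Need 45 × O ≤ 145, so O ≤ 145/45 = 3.22.
Maximum integer Occurrence rating = 3 (gives RPN 135; O=4 would give 180 > 145).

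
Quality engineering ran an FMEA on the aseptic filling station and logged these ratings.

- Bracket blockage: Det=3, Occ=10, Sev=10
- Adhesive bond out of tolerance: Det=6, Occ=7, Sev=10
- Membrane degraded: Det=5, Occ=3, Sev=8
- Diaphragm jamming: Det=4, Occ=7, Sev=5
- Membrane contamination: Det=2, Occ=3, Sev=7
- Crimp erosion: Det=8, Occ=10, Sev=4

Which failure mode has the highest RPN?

RPN = Severity × Occurrence × Detection:
  Bracket blockage: 10 × 10 × 3 = 300
  Adhesive bond out of tolerance: 10 × 7 × 6 = 420
  Membrane degraded: 8 × 3 × 5 = 120
  Diaphragm jamming: 5 × 7 × 4 = 140
  Membrane contamination: 7 × 3 × 2 = 42
  Crimp erosion: 4 × 10 × 8 = 320
Highest RPN is 420 → Adhesive bond out of tolerance.

Adhesive bond out of tolerance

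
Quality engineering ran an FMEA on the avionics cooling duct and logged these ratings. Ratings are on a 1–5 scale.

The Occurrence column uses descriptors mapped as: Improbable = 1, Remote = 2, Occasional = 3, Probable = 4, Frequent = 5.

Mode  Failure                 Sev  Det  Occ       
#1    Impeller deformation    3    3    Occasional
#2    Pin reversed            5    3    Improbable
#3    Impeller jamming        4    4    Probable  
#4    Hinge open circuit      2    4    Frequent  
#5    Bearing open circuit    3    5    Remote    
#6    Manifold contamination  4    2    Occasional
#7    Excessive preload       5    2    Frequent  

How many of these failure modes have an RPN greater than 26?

RPN = Severity × Occurrence × Detection:
  #1: 3 × 3 × 3 = 27
  #2: 5 × 1 × 3 = 15
  #3: 4 × 4 × 4 = 64
  #4: 2 × 5 × 4 = 40
  #5: 3 × 2 × 5 = 30
  #6: 4 × 3 × 2 = 24
  #7: 5 × 5 × 2 = 50
Modes with RPN > 26: #1 (27), #3 (64), #4 (40), #5 (30), #7 (50) → 5.

5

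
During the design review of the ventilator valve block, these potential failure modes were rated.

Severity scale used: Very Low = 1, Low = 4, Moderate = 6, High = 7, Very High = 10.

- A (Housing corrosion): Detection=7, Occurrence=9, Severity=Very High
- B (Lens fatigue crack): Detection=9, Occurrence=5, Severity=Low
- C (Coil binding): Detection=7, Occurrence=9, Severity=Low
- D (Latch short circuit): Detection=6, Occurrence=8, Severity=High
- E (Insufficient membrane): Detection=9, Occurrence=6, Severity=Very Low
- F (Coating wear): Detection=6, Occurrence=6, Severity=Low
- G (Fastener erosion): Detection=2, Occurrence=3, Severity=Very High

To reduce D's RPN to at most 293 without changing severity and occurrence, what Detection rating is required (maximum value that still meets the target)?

D: S=7, O=8, D=6 → current RPN = 336.
Fixed product = 56. Need 56 × D ≤ 293, so D ≤ 293/56 = 5.23.
Maximum integer Detection rating = 5 (gives RPN 280; D=6 would give 336 > 293).

5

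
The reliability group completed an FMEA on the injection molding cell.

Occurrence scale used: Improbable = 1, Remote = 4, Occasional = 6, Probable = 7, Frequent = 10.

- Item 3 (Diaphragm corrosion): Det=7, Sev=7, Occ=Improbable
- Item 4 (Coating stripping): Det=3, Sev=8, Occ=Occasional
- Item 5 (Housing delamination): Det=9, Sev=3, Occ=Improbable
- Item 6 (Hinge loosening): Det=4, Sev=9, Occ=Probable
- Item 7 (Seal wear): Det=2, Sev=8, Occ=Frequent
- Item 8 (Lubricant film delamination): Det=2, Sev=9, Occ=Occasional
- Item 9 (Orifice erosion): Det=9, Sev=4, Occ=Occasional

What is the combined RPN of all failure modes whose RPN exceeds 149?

RPN = Severity × Occurrence × Detection:
  Item 3: 7 × 1 × 7 = 49
  Item 4: 8 × 6 × 3 = 144
  Item 5: 3 × 1 × 9 = 27
  Item 6: 9 × 7 × 4 = 252
  Item 7: 8 × 10 × 2 = 160
  Item 8: 9 × 6 × 2 = 108
  Item 9: 4 × 6 × 9 = 216
RPN > 149: Item 6 (252), Item 7 (160), Item 9 (216).
Sum: 252 + 160 + 216 = 628.

628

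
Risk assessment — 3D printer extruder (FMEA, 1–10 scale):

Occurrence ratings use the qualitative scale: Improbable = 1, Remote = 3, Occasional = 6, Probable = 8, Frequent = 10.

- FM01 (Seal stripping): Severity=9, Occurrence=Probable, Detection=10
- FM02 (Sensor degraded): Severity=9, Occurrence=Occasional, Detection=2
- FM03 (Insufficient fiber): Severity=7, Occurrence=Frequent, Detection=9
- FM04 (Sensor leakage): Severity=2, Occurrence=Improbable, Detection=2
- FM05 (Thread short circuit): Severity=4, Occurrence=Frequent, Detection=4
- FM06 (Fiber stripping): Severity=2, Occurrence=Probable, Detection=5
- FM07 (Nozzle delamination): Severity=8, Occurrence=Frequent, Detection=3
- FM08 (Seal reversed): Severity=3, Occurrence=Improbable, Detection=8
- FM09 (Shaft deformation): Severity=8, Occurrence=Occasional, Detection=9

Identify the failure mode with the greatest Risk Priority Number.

FM01

RPN = Severity × Occurrence × Detection:
  FM01: 9 × 8 × 10 = 720
  FM02: 9 × 6 × 2 = 108
  FM03: 7 × 10 × 9 = 630
  FM04: 2 × 1 × 2 = 4
  FM05: 4 × 10 × 4 = 160
  FM06: 2 × 8 × 5 = 80
  FM07: 8 × 10 × 3 = 240
  FM08: 3 × 1 × 8 = 24
  FM09: 8 × 6 × 9 = 432
Highest RPN is 720 → FM01.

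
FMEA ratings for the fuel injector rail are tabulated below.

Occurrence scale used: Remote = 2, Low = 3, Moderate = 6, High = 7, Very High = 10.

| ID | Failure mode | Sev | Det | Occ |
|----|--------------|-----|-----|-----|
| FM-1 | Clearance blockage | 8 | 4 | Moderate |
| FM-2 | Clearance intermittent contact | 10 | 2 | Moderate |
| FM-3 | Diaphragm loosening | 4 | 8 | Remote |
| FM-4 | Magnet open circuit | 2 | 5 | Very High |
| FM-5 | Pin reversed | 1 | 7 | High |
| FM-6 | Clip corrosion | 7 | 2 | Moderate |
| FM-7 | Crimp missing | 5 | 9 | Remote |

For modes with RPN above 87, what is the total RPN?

502

RPN = Severity × Occurrence × Detection:
  FM-1: 8 × 6 × 4 = 192
  FM-2: 10 × 6 × 2 = 120
  FM-3: 4 × 2 × 8 = 64
  FM-4: 2 × 10 × 5 = 100
  FM-5: 1 × 7 × 7 = 49
  FM-6: 7 × 6 × 2 = 84
  FM-7: 5 × 2 × 9 = 90
RPN > 87: FM-1 (192), FM-2 (120), FM-4 (100), FM-7 (90).
Sum: 192 + 120 + 100 + 90 = 502.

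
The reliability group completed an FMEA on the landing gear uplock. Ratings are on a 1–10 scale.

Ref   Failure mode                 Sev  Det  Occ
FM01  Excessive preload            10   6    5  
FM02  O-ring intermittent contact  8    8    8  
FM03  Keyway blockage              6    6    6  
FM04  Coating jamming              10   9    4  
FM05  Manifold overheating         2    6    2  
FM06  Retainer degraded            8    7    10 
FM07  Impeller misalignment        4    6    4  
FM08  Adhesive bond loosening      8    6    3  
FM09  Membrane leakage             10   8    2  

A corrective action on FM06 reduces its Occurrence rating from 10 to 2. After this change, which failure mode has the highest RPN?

FM02

RPN = Severity × Occurrence × Detection:
  FM01: 10 × 5 × 6 = 300
  FM02: 8 × 8 × 8 = 512
  FM03: 6 × 6 × 6 = 216
  FM04: 10 × 4 × 9 = 360
  FM05: 2 × 2 × 6 = 24
  FM06: 8 × 10 × 7 = 560
  FM07: 4 × 4 × 6 = 96
  FM08: 8 × 3 × 6 = 144
  FM09: 10 × 2 × 8 = 160
After action: FM06 → 8 × 2 × 7 = 112.
Revised RPNs: FM02=512, FM04=360, FM01=300, FM03=216, FM09=160, FM08=144, FM06=112, FM07=96, FM05=24.
Highest is now FM02 (512).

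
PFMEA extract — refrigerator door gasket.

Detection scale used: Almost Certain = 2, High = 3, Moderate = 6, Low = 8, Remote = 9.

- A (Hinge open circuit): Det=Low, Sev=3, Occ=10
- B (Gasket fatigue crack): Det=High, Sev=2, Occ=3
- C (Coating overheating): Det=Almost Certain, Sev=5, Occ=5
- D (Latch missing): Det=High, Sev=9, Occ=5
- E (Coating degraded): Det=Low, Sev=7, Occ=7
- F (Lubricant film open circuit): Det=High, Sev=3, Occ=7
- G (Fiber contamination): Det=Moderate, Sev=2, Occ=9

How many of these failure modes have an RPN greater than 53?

5

RPN = Severity × Occurrence × Detection:
  A: 3 × 10 × 8 = 240
  B: 2 × 3 × 3 = 18
  C: 5 × 5 × 2 = 50
  D: 9 × 5 × 3 = 135
  E: 7 × 7 × 8 = 392
  F: 3 × 7 × 3 = 63
  G: 2 × 9 × 6 = 108
Modes with RPN > 53: A (240), D (135), E (392), F (63), G (108) → 5.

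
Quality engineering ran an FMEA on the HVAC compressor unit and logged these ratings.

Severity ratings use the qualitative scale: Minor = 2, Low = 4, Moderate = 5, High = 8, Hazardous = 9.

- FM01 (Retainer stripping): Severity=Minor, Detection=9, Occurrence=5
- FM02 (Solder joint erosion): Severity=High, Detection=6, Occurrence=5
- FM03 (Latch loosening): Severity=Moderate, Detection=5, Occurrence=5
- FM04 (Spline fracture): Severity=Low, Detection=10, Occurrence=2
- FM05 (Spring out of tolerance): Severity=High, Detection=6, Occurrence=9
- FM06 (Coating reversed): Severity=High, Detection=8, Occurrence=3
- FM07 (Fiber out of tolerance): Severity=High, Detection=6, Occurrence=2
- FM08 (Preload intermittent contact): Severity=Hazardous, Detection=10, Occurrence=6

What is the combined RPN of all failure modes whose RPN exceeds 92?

1625

RPN = Severity × Occurrence × Detection:
  FM01: 2 × 5 × 9 = 90
  FM02: 8 × 5 × 6 = 240
  FM03: 5 × 5 × 5 = 125
  FM04: 4 × 2 × 10 = 80
  FM05: 8 × 9 × 6 = 432
  FM06: 8 × 3 × 8 = 192
  FM07: 8 × 2 × 6 = 96
  FM08: 9 × 6 × 10 = 540
RPN > 92: FM02 (240), FM03 (125), FM05 (432), FM06 (192), FM07 (96), FM08 (540).
Sum: 240 + 125 + 432 + 192 + 96 + 540 = 1625.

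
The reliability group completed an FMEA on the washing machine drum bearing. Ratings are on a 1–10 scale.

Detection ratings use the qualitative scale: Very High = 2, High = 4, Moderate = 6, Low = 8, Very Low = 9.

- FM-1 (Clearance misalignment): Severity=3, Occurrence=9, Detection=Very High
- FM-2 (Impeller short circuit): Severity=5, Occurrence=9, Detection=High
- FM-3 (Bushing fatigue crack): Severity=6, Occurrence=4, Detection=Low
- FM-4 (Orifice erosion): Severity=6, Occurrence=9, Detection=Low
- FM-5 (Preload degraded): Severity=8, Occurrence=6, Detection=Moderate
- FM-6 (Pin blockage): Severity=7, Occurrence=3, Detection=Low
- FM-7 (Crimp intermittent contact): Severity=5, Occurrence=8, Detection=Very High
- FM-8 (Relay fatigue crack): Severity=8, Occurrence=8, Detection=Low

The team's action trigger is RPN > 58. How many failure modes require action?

RPN = Severity × Occurrence × Detection:
  FM-1: 3 × 9 × 2 = 54
  FM-2: 5 × 9 × 4 = 180
  FM-3: 6 × 4 × 8 = 192
  FM-4: 6 × 9 × 8 = 432
  FM-5: 8 × 6 × 6 = 288
  FM-6: 7 × 3 × 8 = 168
  FM-7: 5 × 8 × 2 = 80
  FM-8: 8 × 8 × 8 = 512
Modes with RPN > 58: FM-2 (180), FM-3 (192), FM-4 (432), FM-5 (288), FM-6 (168), FM-7 (80), FM-8 (512) → 7.

7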